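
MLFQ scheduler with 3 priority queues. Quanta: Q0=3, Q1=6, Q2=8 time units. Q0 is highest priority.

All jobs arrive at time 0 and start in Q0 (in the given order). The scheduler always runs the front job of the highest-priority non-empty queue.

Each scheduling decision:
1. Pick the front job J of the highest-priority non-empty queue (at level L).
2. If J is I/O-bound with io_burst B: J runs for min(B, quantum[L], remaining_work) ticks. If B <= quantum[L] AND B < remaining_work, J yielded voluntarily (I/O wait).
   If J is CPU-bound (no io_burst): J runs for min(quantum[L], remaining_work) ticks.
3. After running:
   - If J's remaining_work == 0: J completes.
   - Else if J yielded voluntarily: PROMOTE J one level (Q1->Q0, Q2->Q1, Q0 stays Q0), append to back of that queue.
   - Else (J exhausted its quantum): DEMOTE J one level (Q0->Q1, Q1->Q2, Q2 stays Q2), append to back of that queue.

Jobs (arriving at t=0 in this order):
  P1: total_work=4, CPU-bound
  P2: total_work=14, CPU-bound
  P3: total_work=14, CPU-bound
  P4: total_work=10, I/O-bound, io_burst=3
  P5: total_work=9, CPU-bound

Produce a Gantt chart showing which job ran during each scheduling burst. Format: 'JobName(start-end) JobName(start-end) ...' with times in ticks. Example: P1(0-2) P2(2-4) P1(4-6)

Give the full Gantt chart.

Answer: P1(0-3) P2(3-6) P3(6-9) P4(9-12) P5(12-15) P4(15-18) P4(18-21) P4(21-22) P1(22-23) P2(23-29) P3(29-35) P5(35-41) P2(41-46) P3(46-51)

Derivation:
t=0-3: P1@Q0 runs 3, rem=1, quantum used, demote→Q1. Q0=[P2,P3,P4,P5] Q1=[P1] Q2=[]
t=3-6: P2@Q0 runs 3, rem=11, quantum used, demote→Q1. Q0=[P3,P4,P5] Q1=[P1,P2] Q2=[]
t=6-9: P3@Q0 runs 3, rem=11, quantum used, demote→Q1. Q0=[P4,P5] Q1=[P1,P2,P3] Q2=[]
t=9-12: P4@Q0 runs 3, rem=7, I/O yield, promote→Q0. Q0=[P5,P4] Q1=[P1,P2,P3] Q2=[]
t=12-15: P5@Q0 runs 3, rem=6, quantum used, demote→Q1. Q0=[P4] Q1=[P1,P2,P3,P5] Q2=[]
t=15-18: P4@Q0 runs 3, rem=4, I/O yield, promote→Q0. Q0=[P4] Q1=[P1,P2,P3,P5] Q2=[]
t=18-21: P4@Q0 runs 3, rem=1, I/O yield, promote→Q0. Q0=[P4] Q1=[P1,P2,P3,P5] Q2=[]
t=21-22: P4@Q0 runs 1, rem=0, completes. Q0=[] Q1=[P1,P2,P3,P5] Q2=[]
t=22-23: P1@Q1 runs 1, rem=0, completes. Q0=[] Q1=[P2,P3,P5] Q2=[]
t=23-29: P2@Q1 runs 6, rem=5, quantum used, demote→Q2. Q0=[] Q1=[P3,P5] Q2=[P2]
t=29-35: P3@Q1 runs 6, rem=5, quantum used, demote→Q2. Q0=[] Q1=[P5] Q2=[P2,P3]
t=35-41: P5@Q1 runs 6, rem=0, completes. Q0=[] Q1=[] Q2=[P2,P3]
t=41-46: P2@Q2 runs 5, rem=0, completes. Q0=[] Q1=[] Q2=[P3]
t=46-51: P3@Q2 runs 5, rem=0, completes. Q0=[] Q1=[] Q2=[]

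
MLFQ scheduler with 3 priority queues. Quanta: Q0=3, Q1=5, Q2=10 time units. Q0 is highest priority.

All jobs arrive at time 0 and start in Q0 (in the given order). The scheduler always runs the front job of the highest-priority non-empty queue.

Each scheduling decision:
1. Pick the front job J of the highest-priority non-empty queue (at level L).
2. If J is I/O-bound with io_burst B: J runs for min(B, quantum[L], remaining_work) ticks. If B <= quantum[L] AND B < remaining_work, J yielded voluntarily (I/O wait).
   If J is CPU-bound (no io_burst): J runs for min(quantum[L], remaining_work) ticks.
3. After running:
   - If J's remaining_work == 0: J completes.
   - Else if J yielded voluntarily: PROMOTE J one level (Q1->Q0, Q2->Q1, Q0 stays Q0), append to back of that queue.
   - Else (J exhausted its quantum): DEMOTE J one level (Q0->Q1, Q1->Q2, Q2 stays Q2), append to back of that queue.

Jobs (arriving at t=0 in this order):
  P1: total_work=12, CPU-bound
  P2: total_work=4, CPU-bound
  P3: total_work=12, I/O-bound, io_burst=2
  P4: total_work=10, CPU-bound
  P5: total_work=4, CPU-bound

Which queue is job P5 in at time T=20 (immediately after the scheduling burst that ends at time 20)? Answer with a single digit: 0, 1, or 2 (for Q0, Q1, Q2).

t=0-3: P1@Q0 runs 3, rem=9, quantum used, demote→Q1. Q0=[P2,P3,P4,P5] Q1=[P1] Q2=[]
t=3-6: P2@Q0 runs 3, rem=1, quantum used, demote→Q1. Q0=[P3,P4,P5] Q1=[P1,P2] Q2=[]
t=6-8: P3@Q0 runs 2, rem=10, I/O yield, promote→Q0. Q0=[P4,P5,P3] Q1=[P1,P2] Q2=[]
t=8-11: P4@Q0 runs 3, rem=7, quantum used, demote→Q1. Q0=[P5,P3] Q1=[P1,P2,P4] Q2=[]
t=11-14: P5@Q0 runs 3, rem=1, quantum used, demote→Q1. Q0=[P3] Q1=[P1,P2,P4,P5] Q2=[]
t=14-16: P3@Q0 runs 2, rem=8, I/O yield, promote→Q0. Q0=[P3] Q1=[P1,P2,P4,P5] Q2=[]
t=16-18: P3@Q0 runs 2, rem=6, I/O yield, promote→Q0. Q0=[P3] Q1=[P1,P2,P4,P5] Q2=[]
t=18-20: P3@Q0 runs 2, rem=4, I/O yield, promote→Q0. Q0=[P3] Q1=[P1,P2,P4,P5] Q2=[]
t=20-22: P3@Q0 runs 2, rem=2, I/O yield, promote→Q0. Q0=[P3] Q1=[P1,P2,P4,P5] Q2=[]
t=22-24: P3@Q0 runs 2, rem=0, completes. Q0=[] Q1=[P1,P2,P4,P5] Q2=[]
t=24-29: P1@Q1 runs 5, rem=4, quantum used, demote→Q2. Q0=[] Q1=[P2,P4,P5] Q2=[P1]
t=29-30: P2@Q1 runs 1, rem=0, completes. Q0=[] Q1=[P4,P5] Q2=[P1]
t=30-35: P4@Q1 runs 5, rem=2, quantum used, demote→Q2. Q0=[] Q1=[P5] Q2=[P1,P4]
t=35-36: P5@Q1 runs 1, rem=0, completes. Q0=[] Q1=[] Q2=[P1,P4]
t=36-40: P1@Q2 runs 4, rem=0, completes. Q0=[] Q1=[] Q2=[P4]
t=40-42: P4@Q2 runs 2, rem=0, completes. Q0=[] Q1=[] Q2=[]

Answer: 1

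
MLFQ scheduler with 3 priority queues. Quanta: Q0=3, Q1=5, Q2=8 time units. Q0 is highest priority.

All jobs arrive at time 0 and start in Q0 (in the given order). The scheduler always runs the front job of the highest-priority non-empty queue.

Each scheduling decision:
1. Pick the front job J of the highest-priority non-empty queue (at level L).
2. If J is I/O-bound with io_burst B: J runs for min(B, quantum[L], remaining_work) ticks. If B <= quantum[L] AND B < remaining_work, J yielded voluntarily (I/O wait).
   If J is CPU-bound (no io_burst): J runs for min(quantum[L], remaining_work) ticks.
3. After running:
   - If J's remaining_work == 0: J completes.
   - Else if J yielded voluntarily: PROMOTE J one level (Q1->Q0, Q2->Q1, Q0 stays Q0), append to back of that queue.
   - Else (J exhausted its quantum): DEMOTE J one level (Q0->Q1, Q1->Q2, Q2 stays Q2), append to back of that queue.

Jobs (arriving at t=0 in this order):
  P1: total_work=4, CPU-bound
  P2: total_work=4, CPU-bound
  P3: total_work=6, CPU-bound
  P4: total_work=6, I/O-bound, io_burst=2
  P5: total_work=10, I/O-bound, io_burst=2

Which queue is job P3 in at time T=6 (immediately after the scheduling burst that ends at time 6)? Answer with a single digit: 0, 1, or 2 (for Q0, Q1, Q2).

Answer: 0

Derivation:
t=0-3: P1@Q0 runs 3, rem=1, quantum used, demote→Q1. Q0=[P2,P3,P4,P5] Q1=[P1] Q2=[]
t=3-6: P2@Q0 runs 3, rem=1, quantum used, demote→Q1. Q0=[P3,P4,P5] Q1=[P1,P2] Q2=[]
t=6-9: P3@Q0 runs 3, rem=3, quantum used, demote→Q1. Q0=[P4,P5] Q1=[P1,P2,P3] Q2=[]
t=9-11: P4@Q0 runs 2, rem=4, I/O yield, promote→Q0. Q0=[P5,P4] Q1=[P1,P2,P3] Q2=[]
t=11-13: P5@Q0 runs 2, rem=8, I/O yield, promote→Q0. Q0=[P4,P5] Q1=[P1,P2,P3] Q2=[]
t=13-15: P4@Q0 runs 2, rem=2, I/O yield, promote→Q0. Q0=[P5,P4] Q1=[P1,P2,P3] Q2=[]
t=15-17: P5@Q0 runs 2, rem=6, I/O yield, promote→Q0. Q0=[P4,P5] Q1=[P1,P2,P3] Q2=[]
t=17-19: P4@Q0 runs 2, rem=0, completes. Q0=[P5] Q1=[P1,P2,P3] Q2=[]
t=19-21: P5@Q0 runs 2, rem=4, I/O yield, promote→Q0. Q0=[P5] Q1=[P1,P2,P3] Q2=[]
t=21-23: P5@Q0 runs 2, rem=2, I/O yield, promote→Q0. Q0=[P5] Q1=[P1,P2,P3] Q2=[]
t=23-25: P5@Q0 runs 2, rem=0, completes. Q0=[] Q1=[P1,P2,P3] Q2=[]
t=25-26: P1@Q1 runs 1, rem=0, completes. Q0=[] Q1=[P2,P3] Q2=[]
t=26-27: P2@Q1 runs 1, rem=0, completes. Q0=[] Q1=[P3] Q2=[]
t=27-30: P3@Q1 runs 3, rem=0, completes. Q0=[] Q1=[] Q2=[]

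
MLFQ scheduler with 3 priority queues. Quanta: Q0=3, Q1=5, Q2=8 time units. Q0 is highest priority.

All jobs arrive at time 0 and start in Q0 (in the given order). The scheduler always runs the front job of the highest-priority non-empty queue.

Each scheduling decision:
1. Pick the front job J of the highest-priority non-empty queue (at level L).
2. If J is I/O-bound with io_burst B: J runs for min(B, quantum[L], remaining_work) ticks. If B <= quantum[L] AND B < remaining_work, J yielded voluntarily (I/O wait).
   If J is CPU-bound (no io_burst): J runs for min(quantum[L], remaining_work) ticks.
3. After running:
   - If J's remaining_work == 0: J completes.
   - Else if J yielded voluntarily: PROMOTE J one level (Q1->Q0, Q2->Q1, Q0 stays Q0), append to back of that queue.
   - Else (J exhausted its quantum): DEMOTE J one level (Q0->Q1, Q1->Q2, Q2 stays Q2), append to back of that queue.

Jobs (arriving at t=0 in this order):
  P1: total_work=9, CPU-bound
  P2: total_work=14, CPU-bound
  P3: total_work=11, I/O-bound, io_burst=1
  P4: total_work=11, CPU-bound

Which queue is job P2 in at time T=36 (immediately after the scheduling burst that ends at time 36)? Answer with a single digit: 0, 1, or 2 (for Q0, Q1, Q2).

t=0-3: P1@Q0 runs 3, rem=6, quantum used, demote→Q1. Q0=[P2,P3,P4] Q1=[P1] Q2=[]
t=3-6: P2@Q0 runs 3, rem=11, quantum used, demote→Q1. Q0=[P3,P4] Q1=[P1,P2] Q2=[]
t=6-7: P3@Q0 runs 1, rem=10, I/O yield, promote→Q0. Q0=[P4,P3] Q1=[P1,P2] Q2=[]
t=7-10: P4@Q0 runs 3, rem=8, quantum used, demote→Q1. Q0=[P3] Q1=[P1,P2,P4] Q2=[]
t=10-11: P3@Q0 runs 1, rem=9, I/O yield, promote→Q0. Q0=[P3] Q1=[P1,P2,P4] Q2=[]
t=11-12: P3@Q0 runs 1, rem=8, I/O yield, promote→Q0. Q0=[P3] Q1=[P1,P2,P4] Q2=[]
t=12-13: P3@Q0 runs 1, rem=7, I/O yield, promote→Q0. Q0=[P3] Q1=[P1,P2,P4] Q2=[]
t=13-14: P3@Q0 runs 1, rem=6, I/O yield, promote→Q0. Q0=[P3] Q1=[P1,P2,P4] Q2=[]
t=14-15: P3@Q0 runs 1, rem=5, I/O yield, promote→Q0. Q0=[P3] Q1=[P1,P2,P4] Q2=[]
t=15-16: P3@Q0 runs 1, rem=4, I/O yield, promote→Q0. Q0=[P3] Q1=[P1,P2,P4] Q2=[]
t=16-17: P3@Q0 runs 1, rem=3, I/O yield, promote→Q0. Q0=[P3] Q1=[P1,P2,P4] Q2=[]
t=17-18: P3@Q0 runs 1, rem=2, I/O yield, promote→Q0. Q0=[P3] Q1=[P1,P2,P4] Q2=[]
t=18-19: P3@Q0 runs 1, rem=1, I/O yield, promote→Q0. Q0=[P3] Q1=[P1,P2,P4] Q2=[]
t=19-20: P3@Q0 runs 1, rem=0, completes. Q0=[] Q1=[P1,P2,P4] Q2=[]
t=20-25: P1@Q1 runs 5, rem=1, quantum used, demote→Q2. Q0=[] Q1=[P2,P4] Q2=[P1]
t=25-30: P2@Q1 runs 5, rem=6, quantum used, demote→Q2. Q0=[] Q1=[P4] Q2=[P1,P2]
t=30-35: P4@Q1 runs 5, rem=3, quantum used, demote→Q2. Q0=[] Q1=[] Q2=[P1,P2,P4]
t=35-36: P1@Q2 runs 1, rem=0, completes. Q0=[] Q1=[] Q2=[P2,P4]
t=36-42: P2@Q2 runs 6, rem=0, completes. Q0=[] Q1=[] Q2=[P4]
t=42-45: P4@Q2 runs 3, rem=0, completes. Q0=[] Q1=[] Q2=[]

Answer: 2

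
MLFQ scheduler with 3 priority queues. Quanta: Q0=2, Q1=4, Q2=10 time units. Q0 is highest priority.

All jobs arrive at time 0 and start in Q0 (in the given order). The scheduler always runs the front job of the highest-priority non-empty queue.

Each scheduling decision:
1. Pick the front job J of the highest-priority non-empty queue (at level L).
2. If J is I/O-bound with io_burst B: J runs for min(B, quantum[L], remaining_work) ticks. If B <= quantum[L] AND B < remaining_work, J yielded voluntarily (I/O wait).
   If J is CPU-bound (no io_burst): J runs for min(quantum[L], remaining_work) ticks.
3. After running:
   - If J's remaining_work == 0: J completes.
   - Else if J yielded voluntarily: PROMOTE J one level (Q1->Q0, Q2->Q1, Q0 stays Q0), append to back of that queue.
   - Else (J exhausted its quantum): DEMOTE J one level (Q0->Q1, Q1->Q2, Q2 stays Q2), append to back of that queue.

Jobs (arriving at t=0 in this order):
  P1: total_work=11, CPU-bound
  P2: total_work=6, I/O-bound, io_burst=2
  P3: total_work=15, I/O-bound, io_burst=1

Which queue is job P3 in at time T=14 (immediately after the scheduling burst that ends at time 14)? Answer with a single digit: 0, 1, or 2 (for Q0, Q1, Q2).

Answer: 0

Derivation:
t=0-2: P1@Q0 runs 2, rem=9, quantum used, demote→Q1. Q0=[P2,P3] Q1=[P1] Q2=[]
t=2-4: P2@Q0 runs 2, rem=4, I/O yield, promote→Q0. Q0=[P3,P2] Q1=[P1] Q2=[]
t=4-5: P3@Q0 runs 1, rem=14, I/O yield, promote→Q0. Q0=[P2,P3] Q1=[P1] Q2=[]
t=5-7: P2@Q0 runs 2, rem=2, I/O yield, promote→Q0. Q0=[P3,P2] Q1=[P1] Q2=[]
t=7-8: P3@Q0 runs 1, rem=13, I/O yield, promote→Q0. Q0=[P2,P3] Q1=[P1] Q2=[]
t=8-10: P2@Q0 runs 2, rem=0, completes. Q0=[P3] Q1=[P1] Q2=[]
t=10-11: P3@Q0 runs 1, rem=12, I/O yield, promote→Q0. Q0=[P3] Q1=[P1] Q2=[]
t=11-12: P3@Q0 runs 1, rem=11, I/O yield, promote→Q0. Q0=[P3] Q1=[P1] Q2=[]
t=12-13: P3@Q0 runs 1, rem=10, I/O yield, promote→Q0. Q0=[P3] Q1=[P1] Q2=[]
t=13-14: P3@Q0 runs 1, rem=9, I/O yield, promote→Q0. Q0=[P3] Q1=[P1] Q2=[]
t=14-15: P3@Q0 runs 1, rem=8, I/O yield, promote→Q0. Q0=[P3] Q1=[P1] Q2=[]
t=15-16: P3@Q0 runs 1, rem=7, I/O yield, promote→Q0. Q0=[P3] Q1=[P1] Q2=[]
t=16-17: P3@Q0 runs 1, rem=6, I/O yield, promote→Q0. Q0=[P3] Q1=[P1] Q2=[]
t=17-18: P3@Q0 runs 1, rem=5, I/O yield, promote→Q0. Q0=[P3] Q1=[P1] Q2=[]
t=18-19: P3@Q0 runs 1, rem=4, I/O yield, promote→Q0. Q0=[P3] Q1=[P1] Q2=[]
t=19-20: P3@Q0 runs 1, rem=3, I/O yield, promote→Q0. Q0=[P3] Q1=[P1] Q2=[]
t=20-21: P3@Q0 runs 1, rem=2, I/O yield, promote→Q0. Q0=[P3] Q1=[P1] Q2=[]
t=21-22: P3@Q0 runs 1, rem=1, I/O yield, promote→Q0. Q0=[P3] Q1=[P1] Q2=[]
t=22-23: P3@Q0 runs 1, rem=0, completes. Q0=[] Q1=[P1] Q2=[]
t=23-27: P1@Q1 runs 4, rem=5, quantum used, demote→Q2. Q0=[] Q1=[] Q2=[P1]
t=27-32: P1@Q2 runs 5, rem=0, completes. Q0=[] Q1=[] Q2=[]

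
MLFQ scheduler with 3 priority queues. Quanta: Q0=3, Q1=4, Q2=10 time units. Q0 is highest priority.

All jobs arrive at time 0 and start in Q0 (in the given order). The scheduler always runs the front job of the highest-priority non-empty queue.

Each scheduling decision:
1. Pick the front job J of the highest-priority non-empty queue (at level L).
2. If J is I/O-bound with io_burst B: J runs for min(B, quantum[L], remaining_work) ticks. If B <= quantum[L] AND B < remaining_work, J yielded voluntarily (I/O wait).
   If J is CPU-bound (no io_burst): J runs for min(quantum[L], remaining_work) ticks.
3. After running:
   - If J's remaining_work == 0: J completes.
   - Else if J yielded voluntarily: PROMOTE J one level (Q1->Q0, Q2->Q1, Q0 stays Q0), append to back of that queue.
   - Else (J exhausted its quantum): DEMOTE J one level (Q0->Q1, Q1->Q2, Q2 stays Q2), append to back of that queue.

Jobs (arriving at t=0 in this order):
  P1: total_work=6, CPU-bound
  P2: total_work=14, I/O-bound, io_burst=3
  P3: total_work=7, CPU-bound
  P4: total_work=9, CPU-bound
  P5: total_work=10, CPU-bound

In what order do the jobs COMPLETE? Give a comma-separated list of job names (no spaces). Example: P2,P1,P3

t=0-3: P1@Q0 runs 3, rem=3, quantum used, demote→Q1. Q0=[P2,P3,P4,P5] Q1=[P1] Q2=[]
t=3-6: P2@Q0 runs 3, rem=11, I/O yield, promote→Q0. Q0=[P3,P4,P5,P2] Q1=[P1] Q2=[]
t=6-9: P3@Q0 runs 3, rem=4, quantum used, demote→Q1. Q0=[P4,P5,P2] Q1=[P1,P3] Q2=[]
t=9-12: P4@Q0 runs 3, rem=6, quantum used, demote→Q1. Q0=[P5,P2] Q1=[P1,P3,P4] Q2=[]
t=12-15: P5@Q0 runs 3, rem=7, quantum used, demote→Q1. Q0=[P2] Q1=[P1,P3,P4,P5] Q2=[]
t=15-18: P2@Q0 runs 3, rem=8, I/O yield, promote→Q0. Q0=[P2] Q1=[P1,P3,P4,P5] Q2=[]
t=18-21: P2@Q0 runs 3, rem=5, I/O yield, promote→Q0. Q0=[P2] Q1=[P1,P3,P4,P5] Q2=[]
t=21-24: P2@Q0 runs 3, rem=2, I/O yield, promote→Q0. Q0=[P2] Q1=[P1,P3,P4,P5] Q2=[]
t=24-26: P2@Q0 runs 2, rem=0, completes. Q0=[] Q1=[P1,P3,P4,P5] Q2=[]
t=26-29: P1@Q1 runs 3, rem=0, completes. Q0=[] Q1=[P3,P4,P5] Q2=[]
t=29-33: P3@Q1 runs 4, rem=0, completes. Q0=[] Q1=[P4,P5] Q2=[]
t=33-37: P4@Q1 runs 4, rem=2, quantum used, demote→Q2. Q0=[] Q1=[P5] Q2=[P4]
t=37-41: P5@Q1 runs 4, rem=3, quantum used, demote→Q2. Q0=[] Q1=[] Q2=[P4,P5]
t=41-43: P4@Q2 runs 2, rem=0, completes. Q0=[] Q1=[] Q2=[P5]
t=43-46: P5@Q2 runs 3, rem=0, completes. Q0=[] Q1=[] Q2=[]

Answer: P2,P1,P3,P4,P5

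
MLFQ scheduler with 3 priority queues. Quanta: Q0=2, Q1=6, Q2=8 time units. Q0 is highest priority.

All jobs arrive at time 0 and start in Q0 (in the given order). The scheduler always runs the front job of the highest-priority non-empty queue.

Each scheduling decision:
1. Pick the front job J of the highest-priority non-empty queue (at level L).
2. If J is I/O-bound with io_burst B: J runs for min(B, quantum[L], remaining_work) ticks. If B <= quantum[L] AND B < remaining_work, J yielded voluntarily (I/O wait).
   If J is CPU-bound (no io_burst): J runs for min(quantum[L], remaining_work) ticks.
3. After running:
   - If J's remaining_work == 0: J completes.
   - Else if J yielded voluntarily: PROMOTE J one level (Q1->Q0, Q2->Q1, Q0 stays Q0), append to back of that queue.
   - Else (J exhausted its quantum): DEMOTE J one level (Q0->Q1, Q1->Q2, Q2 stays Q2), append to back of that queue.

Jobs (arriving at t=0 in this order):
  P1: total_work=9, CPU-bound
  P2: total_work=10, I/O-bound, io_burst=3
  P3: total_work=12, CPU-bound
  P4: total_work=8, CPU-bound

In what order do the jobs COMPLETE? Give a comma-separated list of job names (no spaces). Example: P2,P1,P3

Answer: P4,P2,P1,P3

Derivation:
t=0-2: P1@Q0 runs 2, rem=7, quantum used, demote→Q1. Q0=[P2,P3,P4] Q1=[P1] Q2=[]
t=2-4: P2@Q0 runs 2, rem=8, quantum used, demote→Q1. Q0=[P3,P4] Q1=[P1,P2] Q2=[]
t=4-6: P3@Q0 runs 2, rem=10, quantum used, demote→Q1. Q0=[P4] Q1=[P1,P2,P3] Q2=[]
t=6-8: P4@Q0 runs 2, rem=6, quantum used, demote→Q1. Q0=[] Q1=[P1,P2,P3,P4] Q2=[]
t=8-14: P1@Q1 runs 6, rem=1, quantum used, demote→Q2. Q0=[] Q1=[P2,P3,P4] Q2=[P1]
t=14-17: P2@Q1 runs 3, rem=5, I/O yield, promote→Q0. Q0=[P2] Q1=[P3,P4] Q2=[P1]
t=17-19: P2@Q0 runs 2, rem=3, quantum used, demote→Q1. Q0=[] Q1=[P3,P4,P2] Q2=[P1]
t=19-25: P3@Q1 runs 6, rem=4, quantum used, demote→Q2. Q0=[] Q1=[P4,P2] Q2=[P1,P3]
t=25-31: P4@Q1 runs 6, rem=0, completes. Q0=[] Q1=[P2] Q2=[P1,P3]
t=31-34: P2@Q1 runs 3, rem=0, completes. Q0=[] Q1=[] Q2=[P1,P3]
t=34-35: P1@Q2 runs 1, rem=0, completes. Q0=[] Q1=[] Q2=[P3]
t=35-39: P3@Q2 runs 4, rem=0, completes. Q0=[] Q1=[] Q2=[]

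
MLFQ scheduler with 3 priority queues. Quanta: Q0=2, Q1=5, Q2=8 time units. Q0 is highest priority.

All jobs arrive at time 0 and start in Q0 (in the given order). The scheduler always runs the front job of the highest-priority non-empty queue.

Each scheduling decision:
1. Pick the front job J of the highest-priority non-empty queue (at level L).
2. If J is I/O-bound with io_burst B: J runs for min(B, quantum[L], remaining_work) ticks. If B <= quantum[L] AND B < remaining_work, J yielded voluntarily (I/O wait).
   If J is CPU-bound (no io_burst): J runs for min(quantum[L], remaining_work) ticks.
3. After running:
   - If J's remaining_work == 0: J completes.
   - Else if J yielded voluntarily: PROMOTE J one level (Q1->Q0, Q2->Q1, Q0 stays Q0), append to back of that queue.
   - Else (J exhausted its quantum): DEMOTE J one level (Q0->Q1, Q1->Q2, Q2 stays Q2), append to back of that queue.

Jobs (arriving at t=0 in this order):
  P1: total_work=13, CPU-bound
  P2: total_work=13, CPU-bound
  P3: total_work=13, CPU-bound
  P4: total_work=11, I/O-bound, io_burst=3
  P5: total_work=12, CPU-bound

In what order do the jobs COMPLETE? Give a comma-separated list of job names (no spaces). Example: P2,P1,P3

t=0-2: P1@Q0 runs 2, rem=11, quantum used, demote→Q1. Q0=[P2,P3,P4,P5] Q1=[P1] Q2=[]
t=2-4: P2@Q0 runs 2, rem=11, quantum used, demote→Q1. Q0=[P3,P4,P5] Q1=[P1,P2] Q2=[]
t=4-6: P3@Q0 runs 2, rem=11, quantum used, demote→Q1. Q0=[P4,P5] Q1=[P1,P2,P3] Q2=[]
t=6-8: P4@Q0 runs 2, rem=9, quantum used, demote→Q1. Q0=[P5] Q1=[P1,P2,P3,P4] Q2=[]
t=8-10: P5@Q0 runs 2, rem=10, quantum used, demote→Q1. Q0=[] Q1=[P1,P2,P3,P4,P5] Q2=[]
t=10-15: P1@Q1 runs 5, rem=6, quantum used, demote→Q2. Q0=[] Q1=[P2,P3,P4,P5] Q2=[P1]
t=15-20: P2@Q1 runs 5, rem=6, quantum used, demote→Q2. Q0=[] Q1=[P3,P4,P5] Q2=[P1,P2]
t=20-25: P3@Q1 runs 5, rem=6, quantum used, demote→Q2. Q0=[] Q1=[P4,P5] Q2=[P1,P2,P3]
t=25-28: P4@Q1 runs 3, rem=6, I/O yield, promote→Q0. Q0=[P4] Q1=[P5] Q2=[P1,P2,P3]
t=28-30: P4@Q0 runs 2, rem=4, quantum used, demote→Q1. Q0=[] Q1=[P5,P4] Q2=[P1,P2,P3]
t=30-35: P5@Q1 runs 5, rem=5, quantum used, demote→Q2. Q0=[] Q1=[P4] Q2=[P1,P2,P3,P5]
t=35-38: P4@Q1 runs 3, rem=1, I/O yield, promote→Q0. Q0=[P4] Q1=[] Q2=[P1,P2,P3,P5]
t=38-39: P4@Q0 runs 1, rem=0, completes. Q0=[] Q1=[] Q2=[P1,P2,P3,P5]
t=39-45: P1@Q2 runs 6, rem=0, completes. Q0=[] Q1=[] Q2=[P2,P3,P5]
t=45-51: P2@Q2 runs 6, rem=0, completes. Q0=[] Q1=[] Q2=[P3,P5]
t=51-57: P3@Q2 runs 6, rem=0, completes. Q0=[] Q1=[] Q2=[P5]
t=57-62: P5@Q2 runs 5, rem=0, completes. Q0=[] Q1=[] Q2=[]

Answer: P4,P1,P2,P3,P5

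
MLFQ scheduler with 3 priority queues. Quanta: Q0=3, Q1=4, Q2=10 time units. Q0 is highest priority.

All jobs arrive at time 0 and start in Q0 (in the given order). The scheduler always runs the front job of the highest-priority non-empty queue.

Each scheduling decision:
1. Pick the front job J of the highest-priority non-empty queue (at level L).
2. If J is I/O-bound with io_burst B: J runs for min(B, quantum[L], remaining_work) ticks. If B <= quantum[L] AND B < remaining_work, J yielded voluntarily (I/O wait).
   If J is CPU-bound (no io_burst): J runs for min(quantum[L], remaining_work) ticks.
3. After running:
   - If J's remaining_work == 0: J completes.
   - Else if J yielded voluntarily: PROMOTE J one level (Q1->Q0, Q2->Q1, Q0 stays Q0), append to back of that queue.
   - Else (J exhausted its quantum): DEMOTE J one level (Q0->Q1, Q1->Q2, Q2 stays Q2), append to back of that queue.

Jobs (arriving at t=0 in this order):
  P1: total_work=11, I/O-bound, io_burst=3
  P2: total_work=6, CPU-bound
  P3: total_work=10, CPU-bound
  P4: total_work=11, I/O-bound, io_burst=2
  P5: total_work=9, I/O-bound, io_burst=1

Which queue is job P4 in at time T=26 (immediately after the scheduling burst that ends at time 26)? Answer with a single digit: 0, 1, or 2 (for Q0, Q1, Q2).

t=0-3: P1@Q0 runs 3, rem=8, I/O yield, promote→Q0. Q0=[P2,P3,P4,P5,P1] Q1=[] Q2=[]
t=3-6: P2@Q0 runs 3, rem=3, quantum used, demote→Q1. Q0=[P3,P4,P5,P1] Q1=[P2] Q2=[]
t=6-9: P3@Q0 runs 3, rem=7, quantum used, demote→Q1. Q0=[P4,P5,P1] Q1=[P2,P3] Q2=[]
t=9-11: P4@Q0 runs 2, rem=9, I/O yield, promote→Q0. Q0=[P5,P1,P4] Q1=[P2,P3] Q2=[]
t=11-12: P5@Q0 runs 1, rem=8, I/O yield, promote→Q0. Q0=[P1,P4,P5] Q1=[P2,P3] Q2=[]
t=12-15: P1@Q0 runs 3, rem=5, I/O yield, promote→Q0. Q0=[P4,P5,P1] Q1=[P2,P3] Q2=[]
t=15-17: P4@Q0 runs 2, rem=7, I/O yield, promote→Q0. Q0=[P5,P1,P4] Q1=[P2,P3] Q2=[]
t=17-18: P5@Q0 runs 1, rem=7, I/O yield, promote→Q0. Q0=[P1,P4,P5] Q1=[P2,P3] Q2=[]
t=18-21: P1@Q0 runs 3, rem=2, I/O yield, promote→Q0. Q0=[P4,P5,P1] Q1=[P2,P3] Q2=[]
t=21-23: P4@Q0 runs 2, rem=5, I/O yield, promote→Q0. Q0=[P5,P1,P4] Q1=[P2,P3] Q2=[]
t=23-24: P5@Q0 runs 1, rem=6, I/O yield, promote→Q0. Q0=[P1,P4,P5] Q1=[P2,P3] Q2=[]
t=24-26: P1@Q0 runs 2, rem=0, completes. Q0=[P4,P5] Q1=[P2,P3] Q2=[]
t=26-28: P4@Q0 runs 2, rem=3, I/O yield, promote→Q0. Q0=[P5,P4] Q1=[P2,P3] Q2=[]
t=28-29: P5@Q0 runs 1, rem=5, I/O yield, promote→Q0. Q0=[P4,P5] Q1=[P2,P3] Q2=[]
t=29-31: P4@Q0 runs 2, rem=1, I/O yield, promote→Q0. Q0=[P5,P4] Q1=[P2,P3] Q2=[]
t=31-32: P5@Q0 runs 1, rem=4, I/O yield, promote→Q0. Q0=[P4,P5] Q1=[P2,P3] Q2=[]
t=32-33: P4@Q0 runs 1, rem=0, completes. Q0=[P5] Q1=[P2,P3] Q2=[]
t=33-34: P5@Q0 runs 1, rem=3, I/O yield, promote→Q0. Q0=[P5] Q1=[P2,P3] Q2=[]
t=34-35: P5@Q0 runs 1, rem=2, I/O yield, promote→Q0. Q0=[P5] Q1=[P2,P3] Q2=[]
t=35-36: P5@Q0 runs 1, rem=1, I/O yield, promote→Q0. Q0=[P5] Q1=[P2,P3] Q2=[]
t=36-37: P5@Q0 runs 1, rem=0, completes. Q0=[] Q1=[P2,P3] Q2=[]
t=37-40: P2@Q1 runs 3, rem=0, completes. Q0=[] Q1=[P3] Q2=[]
t=40-44: P3@Q1 runs 4, rem=3, quantum used, demote→Q2. Q0=[] Q1=[] Q2=[P3]
t=44-47: P3@Q2 runs 3, rem=0, completes. Q0=[] Q1=[] Q2=[]

Answer: 0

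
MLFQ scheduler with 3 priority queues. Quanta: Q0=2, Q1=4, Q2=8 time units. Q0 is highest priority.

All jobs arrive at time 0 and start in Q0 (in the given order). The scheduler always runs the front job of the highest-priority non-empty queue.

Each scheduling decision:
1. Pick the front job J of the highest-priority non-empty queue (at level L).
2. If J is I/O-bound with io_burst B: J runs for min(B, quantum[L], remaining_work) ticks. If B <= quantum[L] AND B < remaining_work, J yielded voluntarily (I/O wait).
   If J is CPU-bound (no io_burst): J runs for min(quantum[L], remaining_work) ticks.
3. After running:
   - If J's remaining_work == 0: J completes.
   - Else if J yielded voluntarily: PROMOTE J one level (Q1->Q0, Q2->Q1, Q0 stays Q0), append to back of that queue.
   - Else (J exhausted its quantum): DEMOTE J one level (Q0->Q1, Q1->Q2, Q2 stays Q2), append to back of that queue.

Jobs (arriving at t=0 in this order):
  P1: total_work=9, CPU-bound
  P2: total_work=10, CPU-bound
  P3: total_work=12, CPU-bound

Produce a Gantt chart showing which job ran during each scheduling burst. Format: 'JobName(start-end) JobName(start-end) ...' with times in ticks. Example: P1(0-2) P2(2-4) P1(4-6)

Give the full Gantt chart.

Answer: P1(0-2) P2(2-4) P3(4-6) P1(6-10) P2(10-14) P3(14-18) P1(18-21) P2(21-25) P3(25-31)

Derivation:
t=0-2: P1@Q0 runs 2, rem=7, quantum used, demote→Q1. Q0=[P2,P3] Q1=[P1] Q2=[]
t=2-4: P2@Q0 runs 2, rem=8, quantum used, demote→Q1. Q0=[P3] Q1=[P1,P2] Q2=[]
t=4-6: P3@Q0 runs 2, rem=10, quantum used, demote→Q1. Q0=[] Q1=[P1,P2,P3] Q2=[]
t=6-10: P1@Q1 runs 4, rem=3, quantum used, demote→Q2. Q0=[] Q1=[P2,P3] Q2=[P1]
t=10-14: P2@Q1 runs 4, rem=4, quantum used, demote→Q2. Q0=[] Q1=[P3] Q2=[P1,P2]
t=14-18: P3@Q1 runs 4, rem=6, quantum used, demote→Q2. Q0=[] Q1=[] Q2=[P1,P2,P3]
t=18-21: P1@Q2 runs 3, rem=0, completes. Q0=[] Q1=[] Q2=[P2,P3]
t=21-25: P2@Q2 runs 4, rem=0, completes. Q0=[] Q1=[] Q2=[P3]
t=25-31: P3@Q2 runs 6, rem=0, completes. Q0=[] Q1=[] Q2=[]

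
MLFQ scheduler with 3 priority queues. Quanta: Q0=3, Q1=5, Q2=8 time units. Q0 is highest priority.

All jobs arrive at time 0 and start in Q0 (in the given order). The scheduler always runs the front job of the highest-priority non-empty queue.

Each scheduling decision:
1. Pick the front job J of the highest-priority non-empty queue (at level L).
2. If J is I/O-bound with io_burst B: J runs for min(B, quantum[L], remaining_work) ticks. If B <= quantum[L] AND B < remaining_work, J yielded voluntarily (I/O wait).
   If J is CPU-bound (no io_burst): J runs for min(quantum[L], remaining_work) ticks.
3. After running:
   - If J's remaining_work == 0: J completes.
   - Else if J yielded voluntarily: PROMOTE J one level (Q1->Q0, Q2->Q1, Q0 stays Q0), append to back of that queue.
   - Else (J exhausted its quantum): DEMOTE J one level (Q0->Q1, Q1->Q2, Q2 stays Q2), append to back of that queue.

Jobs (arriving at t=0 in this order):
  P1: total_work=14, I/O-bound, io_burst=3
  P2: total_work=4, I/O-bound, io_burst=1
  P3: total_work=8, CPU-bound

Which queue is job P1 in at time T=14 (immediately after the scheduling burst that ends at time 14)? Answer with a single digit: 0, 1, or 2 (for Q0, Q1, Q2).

t=0-3: P1@Q0 runs 3, rem=11, I/O yield, promote→Q0. Q0=[P2,P3,P1] Q1=[] Q2=[]
t=3-4: P2@Q0 runs 1, rem=3, I/O yield, promote→Q0. Q0=[P3,P1,P2] Q1=[] Q2=[]
t=4-7: P3@Q0 runs 3, rem=5, quantum used, demote→Q1. Q0=[P1,P2] Q1=[P3] Q2=[]
t=7-10: P1@Q0 runs 3, rem=8, I/O yield, promote→Q0. Q0=[P2,P1] Q1=[P3] Q2=[]
t=10-11: P2@Q0 runs 1, rem=2, I/O yield, promote→Q0. Q0=[P1,P2] Q1=[P3] Q2=[]
t=11-14: P1@Q0 runs 3, rem=5, I/O yield, promote→Q0. Q0=[P2,P1] Q1=[P3] Q2=[]
t=14-15: P2@Q0 runs 1, rem=1, I/O yield, promote→Q0. Q0=[P1,P2] Q1=[P3] Q2=[]
t=15-18: P1@Q0 runs 3, rem=2, I/O yield, promote→Q0. Q0=[P2,P1] Q1=[P3] Q2=[]
t=18-19: P2@Q0 runs 1, rem=0, completes. Q0=[P1] Q1=[P3] Q2=[]
t=19-21: P1@Q0 runs 2, rem=0, completes. Q0=[] Q1=[P3] Q2=[]
t=21-26: P3@Q1 runs 5, rem=0, completes. Q0=[] Q1=[] Q2=[]

Answer: 0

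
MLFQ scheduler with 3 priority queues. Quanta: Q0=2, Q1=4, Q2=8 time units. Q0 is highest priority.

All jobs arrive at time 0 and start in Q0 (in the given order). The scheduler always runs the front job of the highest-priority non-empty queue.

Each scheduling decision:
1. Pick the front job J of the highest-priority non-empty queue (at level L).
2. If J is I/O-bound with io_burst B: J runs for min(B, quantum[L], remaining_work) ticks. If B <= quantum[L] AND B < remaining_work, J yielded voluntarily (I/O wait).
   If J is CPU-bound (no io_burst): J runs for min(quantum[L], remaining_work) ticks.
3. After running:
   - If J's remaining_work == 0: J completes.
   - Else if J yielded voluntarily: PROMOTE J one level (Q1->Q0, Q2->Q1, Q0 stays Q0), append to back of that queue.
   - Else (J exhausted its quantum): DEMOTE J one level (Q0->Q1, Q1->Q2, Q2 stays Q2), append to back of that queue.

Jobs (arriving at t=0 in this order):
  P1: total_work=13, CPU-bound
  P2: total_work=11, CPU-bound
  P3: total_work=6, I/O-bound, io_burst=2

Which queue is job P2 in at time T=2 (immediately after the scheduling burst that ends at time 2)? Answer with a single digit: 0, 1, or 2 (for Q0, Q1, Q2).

Answer: 0

Derivation:
t=0-2: P1@Q0 runs 2, rem=11, quantum used, demote→Q1. Q0=[P2,P3] Q1=[P1] Q2=[]
t=2-4: P2@Q0 runs 2, rem=9, quantum used, demote→Q1. Q0=[P3] Q1=[P1,P2] Q2=[]
t=4-6: P3@Q0 runs 2, rem=4, I/O yield, promote→Q0. Q0=[P3] Q1=[P1,P2] Q2=[]
t=6-8: P3@Q0 runs 2, rem=2, I/O yield, promote→Q0. Q0=[P3] Q1=[P1,P2] Q2=[]
t=8-10: P3@Q0 runs 2, rem=0, completes. Q0=[] Q1=[P1,P2] Q2=[]
t=10-14: P1@Q1 runs 4, rem=7, quantum used, demote→Q2. Q0=[] Q1=[P2] Q2=[P1]
t=14-18: P2@Q1 runs 4, rem=5, quantum used, demote→Q2. Q0=[] Q1=[] Q2=[P1,P2]
t=18-25: P1@Q2 runs 7, rem=0, completes. Q0=[] Q1=[] Q2=[P2]
t=25-30: P2@Q2 runs 5, rem=0, completes. Q0=[] Q1=[] Q2=[]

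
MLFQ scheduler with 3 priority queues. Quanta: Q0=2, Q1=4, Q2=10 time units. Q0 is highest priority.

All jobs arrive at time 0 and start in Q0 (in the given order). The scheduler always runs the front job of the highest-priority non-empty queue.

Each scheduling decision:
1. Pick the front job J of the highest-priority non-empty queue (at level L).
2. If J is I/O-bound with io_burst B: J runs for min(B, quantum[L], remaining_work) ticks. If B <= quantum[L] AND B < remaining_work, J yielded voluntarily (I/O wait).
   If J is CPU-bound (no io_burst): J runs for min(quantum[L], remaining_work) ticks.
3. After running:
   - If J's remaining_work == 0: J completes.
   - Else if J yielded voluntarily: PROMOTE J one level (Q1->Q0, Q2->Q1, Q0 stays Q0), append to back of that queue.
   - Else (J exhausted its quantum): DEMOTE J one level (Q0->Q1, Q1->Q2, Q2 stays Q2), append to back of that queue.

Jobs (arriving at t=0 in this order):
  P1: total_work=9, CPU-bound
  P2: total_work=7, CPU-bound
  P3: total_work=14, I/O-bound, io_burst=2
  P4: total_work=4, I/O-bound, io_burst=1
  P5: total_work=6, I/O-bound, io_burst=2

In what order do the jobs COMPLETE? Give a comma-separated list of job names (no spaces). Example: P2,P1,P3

Answer: P5,P4,P3,P1,P2

Derivation:
t=0-2: P1@Q0 runs 2, rem=7, quantum used, demote→Q1. Q0=[P2,P3,P4,P5] Q1=[P1] Q2=[]
t=2-4: P2@Q0 runs 2, rem=5, quantum used, demote→Q1. Q0=[P3,P4,P5] Q1=[P1,P2] Q2=[]
t=4-6: P3@Q0 runs 2, rem=12, I/O yield, promote→Q0. Q0=[P4,P5,P3] Q1=[P1,P2] Q2=[]
t=6-7: P4@Q0 runs 1, rem=3, I/O yield, promote→Q0. Q0=[P5,P3,P4] Q1=[P1,P2] Q2=[]
t=7-9: P5@Q0 runs 2, rem=4, I/O yield, promote→Q0. Q0=[P3,P4,P5] Q1=[P1,P2] Q2=[]
t=9-11: P3@Q0 runs 2, rem=10, I/O yield, promote→Q0. Q0=[P4,P5,P3] Q1=[P1,P2] Q2=[]
t=11-12: P4@Q0 runs 1, rem=2, I/O yield, promote→Q0. Q0=[P5,P3,P4] Q1=[P1,P2] Q2=[]
t=12-14: P5@Q0 runs 2, rem=2, I/O yield, promote→Q0. Q0=[P3,P4,P5] Q1=[P1,P2] Q2=[]
t=14-16: P3@Q0 runs 2, rem=8, I/O yield, promote→Q0. Q0=[P4,P5,P3] Q1=[P1,P2] Q2=[]
t=16-17: P4@Q0 runs 1, rem=1, I/O yield, promote→Q0. Q0=[P5,P3,P4] Q1=[P1,P2] Q2=[]
t=17-19: P5@Q0 runs 2, rem=0, completes. Q0=[P3,P4] Q1=[P1,P2] Q2=[]
t=19-21: P3@Q0 runs 2, rem=6, I/O yield, promote→Q0. Q0=[P4,P3] Q1=[P1,P2] Q2=[]
t=21-22: P4@Q0 runs 1, rem=0, completes. Q0=[P3] Q1=[P1,P2] Q2=[]
t=22-24: P3@Q0 runs 2, rem=4, I/O yield, promote→Q0. Q0=[P3] Q1=[P1,P2] Q2=[]
t=24-26: P3@Q0 runs 2, rem=2, I/O yield, promote→Q0. Q0=[P3] Q1=[P1,P2] Q2=[]
t=26-28: P3@Q0 runs 2, rem=0, completes. Q0=[] Q1=[P1,P2] Q2=[]
t=28-32: P1@Q1 runs 4, rem=3, quantum used, demote→Q2. Q0=[] Q1=[P2] Q2=[P1]
t=32-36: P2@Q1 runs 4, rem=1, quantum used, demote→Q2. Q0=[] Q1=[] Q2=[P1,P2]
t=36-39: P1@Q2 runs 3, rem=0, completes. Q0=[] Q1=[] Q2=[P2]
t=39-40: P2@Q2 runs 1, rem=0, completes. Q0=[] Q1=[] Q2=[]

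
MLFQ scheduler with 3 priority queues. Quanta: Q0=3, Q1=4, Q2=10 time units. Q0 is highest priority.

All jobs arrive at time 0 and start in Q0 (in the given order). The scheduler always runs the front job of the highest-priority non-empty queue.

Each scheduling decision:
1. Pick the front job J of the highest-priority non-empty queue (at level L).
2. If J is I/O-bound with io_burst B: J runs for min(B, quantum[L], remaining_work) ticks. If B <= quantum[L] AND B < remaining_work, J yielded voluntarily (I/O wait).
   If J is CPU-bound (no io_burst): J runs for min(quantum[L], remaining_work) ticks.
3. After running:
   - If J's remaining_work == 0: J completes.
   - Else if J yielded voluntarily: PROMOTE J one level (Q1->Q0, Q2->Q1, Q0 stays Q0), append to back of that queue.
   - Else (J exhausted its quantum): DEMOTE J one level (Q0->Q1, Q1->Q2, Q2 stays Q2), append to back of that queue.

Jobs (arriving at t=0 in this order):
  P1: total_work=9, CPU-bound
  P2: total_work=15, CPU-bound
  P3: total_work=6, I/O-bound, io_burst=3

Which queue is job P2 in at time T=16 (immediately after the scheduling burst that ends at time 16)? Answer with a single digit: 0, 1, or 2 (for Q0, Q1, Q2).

t=0-3: P1@Q0 runs 3, rem=6, quantum used, demote→Q1. Q0=[P2,P3] Q1=[P1] Q2=[]
t=3-6: P2@Q0 runs 3, rem=12, quantum used, demote→Q1. Q0=[P3] Q1=[P1,P2] Q2=[]
t=6-9: P3@Q0 runs 3, rem=3, I/O yield, promote→Q0. Q0=[P3] Q1=[P1,P2] Q2=[]
t=9-12: P3@Q0 runs 3, rem=0, completes. Q0=[] Q1=[P1,P2] Q2=[]
t=12-16: P1@Q1 runs 4, rem=2, quantum used, demote→Q2. Q0=[] Q1=[P2] Q2=[P1]
t=16-20: P2@Q1 runs 4, rem=8, quantum used, demote→Q2. Q0=[] Q1=[] Q2=[P1,P2]
t=20-22: P1@Q2 runs 2, rem=0, completes. Q0=[] Q1=[] Q2=[P2]
t=22-30: P2@Q2 runs 8, rem=0, completes. Q0=[] Q1=[] Q2=[]

Answer: 1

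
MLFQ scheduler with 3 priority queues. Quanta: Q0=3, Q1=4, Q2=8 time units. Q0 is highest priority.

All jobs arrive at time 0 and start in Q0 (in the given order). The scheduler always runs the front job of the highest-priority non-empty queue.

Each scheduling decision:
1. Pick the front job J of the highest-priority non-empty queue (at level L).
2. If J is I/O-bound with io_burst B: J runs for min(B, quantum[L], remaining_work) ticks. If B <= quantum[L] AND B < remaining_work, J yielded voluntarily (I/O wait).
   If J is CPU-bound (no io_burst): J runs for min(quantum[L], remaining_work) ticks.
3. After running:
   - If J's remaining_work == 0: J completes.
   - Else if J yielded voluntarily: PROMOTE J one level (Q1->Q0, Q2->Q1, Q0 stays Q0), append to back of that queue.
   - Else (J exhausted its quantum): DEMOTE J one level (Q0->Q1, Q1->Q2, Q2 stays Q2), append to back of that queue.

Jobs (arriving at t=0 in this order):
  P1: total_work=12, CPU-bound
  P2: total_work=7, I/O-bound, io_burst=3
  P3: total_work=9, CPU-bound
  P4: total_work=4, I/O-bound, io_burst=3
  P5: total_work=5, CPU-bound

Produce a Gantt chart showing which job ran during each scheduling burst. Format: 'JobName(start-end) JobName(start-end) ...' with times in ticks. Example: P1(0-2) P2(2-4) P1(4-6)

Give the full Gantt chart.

Answer: P1(0-3) P2(3-6) P3(6-9) P4(9-12) P5(12-15) P2(15-18) P4(18-19) P2(19-20) P1(20-24) P3(24-28) P5(28-30) P1(30-35) P3(35-37)

Derivation:
t=0-3: P1@Q0 runs 3, rem=9, quantum used, demote→Q1. Q0=[P2,P3,P4,P5] Q1=[P1] Q2=[]
t=3-6: P2@Q0 runs 3, rem=4, I/O yield, promote→Q0. Q0=[P3,P4,P5,P2] Q1=[P1] Q2=[]
t=6-9: P3@Q0 runs 3, rem=6, quantum used, demote→Q1. Q0=[P4,P5,P2] Q1=[P1,P3] Q2=[]
t=9-12: P4@Q0 runs 3, rem=1, I/O yield, promote→Q0. Q0=[P5,P2,P4] Q1=[P1,P3] Q2=[]
t=12-15: P5@Q0 runs 3, rem=2, quantum used, demote→Q1. Q0=[P2,P4] Q1=[P1,P3,P5] Q2=[]
t=15-18: P2@Q0 runs 3, rem=1, I/O yield, promote→Q0. Q0=[P4,P2] Q1=[P1,P3,P5] Q2=[]
t=18-19: P4@Q0 runs 1, rem=0, completes. Q0=[P2] Q1=[P1,P3,P5] Q2=[]
t=19-20: P2@Q0 runs 1, rem=0, completes. Q0=[] Q1=[P1,P3,P5] Q2=[]
t=20-24: P1@Q1 runs 4, rem=5, quantum used, demote→Q2. Q0=[] Q1=[P3,P5] Q2=[P1]
t=24-28: P3@Q1 runs 4, rem=2, quantum used, demote→Q2. Q0=[] Q1=[P5] Q2=[P1,P3]
t=28-30: P5@Q1 runs 2, rem=0, completes. Q0=[] Q1=[] Q2=[P1,P3]
t=30-35: P1@Q2 runs 5, rem=0, completes. Q0=[] Q1=[] Q2=[P3]
t=35-37: P3@Q2 runs 2, rem=0, completes. Q0=[] Q1=[] Q2=[]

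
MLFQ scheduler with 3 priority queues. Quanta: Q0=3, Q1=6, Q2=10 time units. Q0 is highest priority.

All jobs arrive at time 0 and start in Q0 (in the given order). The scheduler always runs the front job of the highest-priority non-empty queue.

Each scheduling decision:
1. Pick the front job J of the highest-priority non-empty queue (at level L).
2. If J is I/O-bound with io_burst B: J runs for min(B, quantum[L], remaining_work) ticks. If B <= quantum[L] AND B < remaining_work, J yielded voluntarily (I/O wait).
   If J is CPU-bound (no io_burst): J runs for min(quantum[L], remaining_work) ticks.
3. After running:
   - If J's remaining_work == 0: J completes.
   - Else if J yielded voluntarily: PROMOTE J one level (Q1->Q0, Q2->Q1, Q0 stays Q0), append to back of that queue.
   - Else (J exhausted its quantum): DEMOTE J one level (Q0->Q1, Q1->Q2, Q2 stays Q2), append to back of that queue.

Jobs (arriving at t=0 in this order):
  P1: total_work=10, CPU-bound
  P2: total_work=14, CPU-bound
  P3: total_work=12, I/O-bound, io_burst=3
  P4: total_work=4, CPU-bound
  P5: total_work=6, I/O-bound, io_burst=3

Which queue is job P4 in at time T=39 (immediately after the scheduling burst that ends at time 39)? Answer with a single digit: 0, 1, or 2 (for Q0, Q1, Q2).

t=0-3: P1@Q0 runs 3, rem=7, quantum used, demote→Q1. Q0=[P2,P3,P4,P5] Q1=[P1] Q2=[]
t=3-6: P2@Q0 runs 3, rem=11, quantum used, demote→Q1. Q0=[P3,P4,P5] Q1=[P1,P2] Q2=[]
t=6-9: P3@Q0 runs 3, rem=9, I/O yield, promote→Q0. Q0=[P4,P5,P3] Q1=[P1,P2] Q2=[]
t=9-12: P4@Q0 runs 3, rem=1, quantum used, demote→Q1. Q0=[P5,P3] Q1=[P1,P2,P4] Q2=[]
t=12-15: P5@Q0 runs 3, rem=3, I/O yield, promote→Q0. Q0=[P3,P5] Q1=[P1,P2,P4] Q2=[]
t=15-18: P3@Q0 runs 3, rem=6, I/O yield, promote→Q0. Q0=[P5,P3] Q1=[P1,P2,P4] Q2=[]
t=18-21: P5@Q0 runs 3, rem=0, completes. Q0=[P3] Q1=[P1,P2,P4] Q2=[]
t=21-24: P3@Q0 runs 3, rem=3, I/O yield, promote→Q0. Q0=[P3] Q1=[P1,P2,P4] Q2=[]
t=24-27: P3@Q0 runs 3, rem=0, completes. Q0=[] Q1=[P1,P2,P4] Q2=[]
t=27-33: P1@Q1 runs 6, rem=1, quantum used, demote→Q2. Q0=[] Q1=[P2,P4] Q2=[P1]
t=33-39: P2@Q1 runs 6, rem=5, quantum used, demote→Q2. Q0=[] Q1=[P4] Q2=[P1,P2]
t=39-40: P4@Q1 runs 1, rem=0, completes. Q0=[] Q1=[] Q2=[P1,P2]
t=40-41: P1@Q2 runs 1, rem=0, completes. Q0=[] Q1=[] Q2=[P2]
t=41-46: P2@Q2 runs 5, rem=0, completes. Q0=[] Q1=[] Q2=[]

Answer: 1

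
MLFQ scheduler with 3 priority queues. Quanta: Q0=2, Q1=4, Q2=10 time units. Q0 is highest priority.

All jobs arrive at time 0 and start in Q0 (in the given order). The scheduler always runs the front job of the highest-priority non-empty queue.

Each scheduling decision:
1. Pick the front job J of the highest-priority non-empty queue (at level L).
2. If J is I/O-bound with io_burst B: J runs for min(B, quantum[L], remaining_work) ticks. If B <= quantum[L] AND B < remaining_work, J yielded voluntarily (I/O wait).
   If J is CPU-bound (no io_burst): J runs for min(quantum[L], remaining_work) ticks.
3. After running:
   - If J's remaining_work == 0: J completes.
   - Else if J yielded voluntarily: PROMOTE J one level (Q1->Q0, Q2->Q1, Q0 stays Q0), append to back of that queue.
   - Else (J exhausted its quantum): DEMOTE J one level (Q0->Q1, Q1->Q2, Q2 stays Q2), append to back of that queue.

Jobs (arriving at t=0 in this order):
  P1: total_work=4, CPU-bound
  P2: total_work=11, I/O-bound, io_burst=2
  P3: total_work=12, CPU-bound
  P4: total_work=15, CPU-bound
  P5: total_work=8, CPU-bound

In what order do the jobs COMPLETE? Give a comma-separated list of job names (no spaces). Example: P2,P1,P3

Answer: P2,P1,P3,P4,P5

Derivation:
t=0-2: P1@Q0 runs 2, rem=2, quantum used, demote→Q1. Q0=[P2,P3,P4,P5] Q1=[P1] Q2=[]
t=2-4: P2@Q0 runs 2, rem=9, I/O yield, promote→Q0. Q0=[P3,P4,P5,P2] Q1=[P1] Q2=[]
t=4-6: P3@Q0 runs 2, rem=10, quantum used, demote→Q1. Q0=[P4,P5,P2] Q1=[P1,P3] Q2=[]
t=6-8: P4@Q0 runs 2, rem=13, quantum used, demote→Q1. Q0=[P5,P2] Q1=[P1,P3,P4] Q2=[]
t=8-10: P5@Q0 runs 2, rem=6, quantum used, demote→Q1. Q0=[P2] Q1=[P1,P3,P4,P5] Q2=[]
t=10-12: P2@Q0 runs 2, rem=7, I/O yield, promote→Q0. Q0=[P2] Q1=[P1,P3,P4,P5] Q2=[]
t=12-14: P2@Q0 runs 2, rem=5, I/O yield, promote→Q0. Q0=[P2] Q1=[P1,P3,P4,P5] Q2=[]
t=14-16: P2@Q0 runs 2, rem=3, I/O yield, promote→Q0. Q0=[P2] Q1=[P1,P3,P4,P5] Q2=[]
t=16-18: P2@Q0 runs 2, rem=1, I/O yield, promote→Q0. Q0=[P2] Q1=[P1,P3,P4,P5] Q2=[]
t=18-19: P2@Q0 runs 1, rem=0, completes. Q0=[] Q1=[P1,P3,P4,P5] Q2=[]
t=19-21: P1@Q1 runs 2, rem=0, completes. Q0=[] Q1=[P3,P4,P5] Q2=[]
t=21-25: P3@Q1 runs 4, rem=6, quantum used, demote→Q2. Q0=[] Q1=[P4,P5] Q2=[P3]
t=25-29: P4@Q1 runs 4, rem=9, quantum used, demote→Q2. Q0=[] Q1=[P5] Q2=[P3,P4]
t=29-33: P5@Q1 runs 4, rem=2, quantum used, demote→Q2. Q0=[] Q1=[] Q2=[P3,P4,P5]
t=33-39: P3@Q2 runs 6, rem=0, completes. Q0=[] Q1=[] Q2=[P4,P5]
t=39-48: P4@Q2 runs 9, rem=0, completes. Q0=[] Q1=[] Q2=[P5]
t=48-50: P5@Q2 runs 2, rem=0, completes. Q0=[] Q1=[] Q2=[]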